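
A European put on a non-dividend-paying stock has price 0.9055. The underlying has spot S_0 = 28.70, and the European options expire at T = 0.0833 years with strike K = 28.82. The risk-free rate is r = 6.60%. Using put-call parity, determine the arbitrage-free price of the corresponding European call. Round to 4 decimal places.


Put-call parity: C - P = S_0 * exp(-qT) - K * exp(-rT).
S_0 * exp(-qT) = 28.7000 * 1.00000000 = 28.70000000
K * exp(-rT) = 28.8200 * 0.99451729 = 28.66198816
C = P + S*exp(-qT) - K*exp(-rT)
C = 0.9055 + 28.70000000 - 28.66198816 = 0.9435

Answer: Call price = 0.9435


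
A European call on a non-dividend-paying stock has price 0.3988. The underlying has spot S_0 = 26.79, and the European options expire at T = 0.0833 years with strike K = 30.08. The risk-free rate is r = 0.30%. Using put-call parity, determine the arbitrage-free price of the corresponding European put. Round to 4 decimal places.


Put-call parity: C - P = S_0 * exp(-qT) - K * exp(-rT).
S_0 * exp(-qT) = 26.7900 * 1.00000000 = 26.79000000
K * exp(-rT) = 30.0800 * 0.99975013 = 30.07248395
P = C - S*exp(-qT) + K*exp(-rT)
P = 0.3988 - 26.79000000 + 30.07248395 = 3.6813

Answer: Put price = 3.6813


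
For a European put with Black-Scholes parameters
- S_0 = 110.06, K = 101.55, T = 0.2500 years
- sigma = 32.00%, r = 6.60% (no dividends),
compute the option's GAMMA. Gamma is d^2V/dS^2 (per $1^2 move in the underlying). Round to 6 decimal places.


Answer: Gamma = 0.017904

Derivation:
d1 = 0.6860898975; d2 = 0.5260898975
phi(d1) = 0.3152787197; exp(-qT) = 1.0000000000; exp(-rT) = 0.9836353794
Gamma = exp(-qT) * phi(d1) / (S * sigma * sqrt(T)) = 1.0000000000 * 0.3152787197 / (110.0600 * 0.3200 * 0.5000000000) = 0.017904


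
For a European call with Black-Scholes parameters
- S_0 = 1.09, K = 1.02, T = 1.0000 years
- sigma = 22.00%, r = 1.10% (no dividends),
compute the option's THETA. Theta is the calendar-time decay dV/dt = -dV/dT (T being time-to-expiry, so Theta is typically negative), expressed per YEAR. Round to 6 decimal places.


Answer: Theta = -0.049606

Derivation:
d1 = 0.4617048588; d2 = 0.2417048588
phi(d1) = 0.3586084259; exp(-qT) = 1.0000000000; exp(-rT) = 0.9890602788
Theta = -S*exp(-qT)*phi(d1)*sigma/(2*sqrt(T)) - r*K*exp(-rT)*N(d2) + q*S*exp(-qT)*N(d1)
N(d1) = 0.6778535069; N(d2) = 0.5954955678; sqrt(T) = 1.0000000000
Term 1 = -1.0900 * 1.0000000000 * 0.3586084259 * 0.2200 / (2 * 1.0000000000) = -0.0429971503
Term 2 = -0.0110 * 1.0200 * 0.9890602788 * 0.5954955678 = -0.0066083670
Term 3 = 0 (no dividend yield, q = 0)
Theta = -0.0429971503 + (-0.0066083670) + (0.0000000000) = -0.049606


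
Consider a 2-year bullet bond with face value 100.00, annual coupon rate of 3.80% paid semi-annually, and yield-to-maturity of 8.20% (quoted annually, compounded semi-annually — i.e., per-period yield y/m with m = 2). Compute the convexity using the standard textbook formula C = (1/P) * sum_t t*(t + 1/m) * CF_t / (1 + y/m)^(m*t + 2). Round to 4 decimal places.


Coupon per period c = face * coupon_rate / m = 1.900000
Periods per year m = 2; per-period yield y/m = 0.041000
Number of cashflows N = 4
Cashflows (t years, CF_t, discount factor 1/(1+y/m)^(m*t), PV):
  t = 0.5000: CF_t = 1.900000, DF = 0.960615, PV = 1.825168
  t = 1.0000: CF_t = 1.900000, DF = 0.922781, PV = 1.753283
  t = 1.5000: CF_t = 1.900000, DF = 0.886437, PV = 1.684230
  t = 2.0000: CF_t = 101.900000, DF = 0.851524, PV = 86.770333
Price P = sum_t PV_t = 92.033015
Convexity numerator sum_t t*(t + 1/m) * CF_t / (1+y/m)^(m*t + 2):
  t = 0.5000: term = 0.842115
  t = 1.0000: term = 2.426844
  t = 1.5000: term = 4.662525
  t = 2.0000: term = 400.349980
Convexity = (1/P) * sum = 408.281465 / 92.033015 = 4.436250

Answer: Convexity = 4.4363


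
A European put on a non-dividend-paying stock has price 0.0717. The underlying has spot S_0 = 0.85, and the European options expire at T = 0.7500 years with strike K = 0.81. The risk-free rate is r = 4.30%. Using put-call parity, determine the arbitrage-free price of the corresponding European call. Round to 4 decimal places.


Put-call parity: C - P = S_0 * exp(-qT) - K * exp(-rT).
S_0 * exp(-qT) = 0.8500 * 1.00000000 = 0.85000000
K * exp(-rT) = 0.8100 * 0.96826449 = 0.78429423
C = P + S*exp(-qT) - K*exp(-rT)
C = 0.0717 + 0.85000000 - 0.78429423 = 0.1374

Answer: Call price = 0.1374


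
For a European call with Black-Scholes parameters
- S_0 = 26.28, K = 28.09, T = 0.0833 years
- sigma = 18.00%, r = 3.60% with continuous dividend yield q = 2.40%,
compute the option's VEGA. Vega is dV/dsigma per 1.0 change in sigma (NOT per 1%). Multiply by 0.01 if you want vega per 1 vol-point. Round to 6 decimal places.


d1 = -1.2368621512; d2 = -1.2888132821
phi(d1) = 0.1856573472; exp(-qT) = 0.9980027971; exp(-rT) = 0.9970056919
Vega = S * exp(-qT) * phi(d1) * sqrt(T) = 26.2800 * 0.9980027971 * 0.1856573472 * 0.2886173938 = 1.405374

Answer: Vega = 1.405374


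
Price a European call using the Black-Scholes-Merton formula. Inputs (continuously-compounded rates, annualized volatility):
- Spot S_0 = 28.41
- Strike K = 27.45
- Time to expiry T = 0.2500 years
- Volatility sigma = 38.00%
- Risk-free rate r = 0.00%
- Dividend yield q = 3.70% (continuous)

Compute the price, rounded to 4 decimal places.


d1 = (ln(S/K) + (r - q + 0.5*sigma^2) * T) / (sigma * sqrt(T)) = 0.22723699
d2 = d1 - sigma * sqrt(T) = 0.03723699
exp(-rT) = 1.00000000; exp(-qT) = 0.99079265
C = S_0 * exp(-qT) * N(d1) - K * exp(-rT) * N(d2)
N(d1) = 0.58988027; N(d2) = 0.51485198
C = 28.4100 * 0.99079265 * 0.58988027 - 27.4500 * 1.00000000 * 0.51485198 = 2.4715

Answer: Price = 2.4715


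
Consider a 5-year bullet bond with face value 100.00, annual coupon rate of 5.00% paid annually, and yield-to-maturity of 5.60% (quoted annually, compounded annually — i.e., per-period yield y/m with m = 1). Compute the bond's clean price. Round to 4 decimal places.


Coupon per period c = face * coupon_rate / m = 5.000000
Periods per year m = 1; per-period yield y/m = 0.056000
Number of cashflows N = 5
Cashflows (t years, CF_t, discount factor 1/(1+y/m)^(m*t), PV):
  t = 1.0000: CF_t = 5.000000, DF = 0.946970, PV = 4.734848
  t = 2.0000: CF_t = 5.000000, DF = 0.896752, PV = 4.483758
  t = 3.0000: CF_t = 5.000000, DF = 0.849197, PV = 4.245983
  t = 4.0000: CF_t = 5.000000, DF = 0.804163, PV = 4.020817
  t = 5.0000: CF_t = 105.000000, DF = 0.761518, PV = 79.959433
Price P = sum_t PV_t = 97.444840

Answer: Price = 97.4448


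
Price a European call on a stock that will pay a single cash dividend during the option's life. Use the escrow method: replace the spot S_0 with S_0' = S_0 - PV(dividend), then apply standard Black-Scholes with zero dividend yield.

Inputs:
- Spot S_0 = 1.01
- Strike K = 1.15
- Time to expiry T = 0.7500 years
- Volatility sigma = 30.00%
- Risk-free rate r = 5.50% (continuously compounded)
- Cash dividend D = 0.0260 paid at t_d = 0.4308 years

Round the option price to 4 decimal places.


Answer: Price = 0.0586

Derivation:
PV(D) = D * exp(-r * t_d) = 0.0260 * 0.97658450 = 0.02539120
S_0' = S_0 - PV(D) = 1.0100 - 0.02539120 = 0.98460880
d1 = (ln(S_0'/K) + (r + sigma^2/2)*T) / (sigma*sqrt(T)) = -0.30897020
d2 = d1 - sigma*sqrt(T) = -0.56877782
exp(-rT) = 0.95958920
N(d1) = 0.37867210; N(d2) = 0.28475346
C = S_0' * N(d1) - K * exp(-rT) * N(d2) = 0.98460880 * 0.37867210 - 1.1500 * 0.95958920 * 0.28475346 = 0.0586


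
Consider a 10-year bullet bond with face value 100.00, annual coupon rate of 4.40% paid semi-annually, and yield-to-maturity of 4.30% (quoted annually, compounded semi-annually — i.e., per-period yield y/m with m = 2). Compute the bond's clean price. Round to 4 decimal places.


Answer: Price = 100.8059

Derivation:
Coupon per period c = face * coupon_rate / m = 2.200000
Periods per year m = 2; per-period yield y/m = 0.021500
Number of cashflows N = 20
Cashflows (t years, CF_t, discount factor 1/(1+y/m)^(m*t), PV):
  t = 0.5000: CF_t = 2.200000, DF = 0.978953, PV = 2.153696
  t = 1.0000: CF_t = 2.200000, DF = 0.958348, PV = 2.108366
  t = 1.5000: CF_t = 2.200000, DF = 0.938177, PV = 2.063990
  t = 2.0000: CF_t = 2.200000, DF = 0.918431, PV = 2.020548
  t = 2.5000: CF_t = 2.200000, DF = 0.899100, PV = 1.978021
  t = 3.0000: CF_t = 2.200000, DF = 0.880177, PV = 1.936388
  t = 3.5000: CF_t = 2.200000, DF = 0.861651, PV = 1.895632
  t = 4.0000: CF_t = 2.200000, DF = 0.843515, PV = 1.855734
  t = 4.5000: CF_t = 2.200000, DF = 0.825762, PV = 1.816675
  t = 5.0000: CF_t = 2.200000, DF = 0.808381, PV = 1.778439
  t = 5.5000: CF_t = 2.200000, DF = 0.791367, PV = 1.741007
  t = 6.0000: CF_t = 2.200000, DF = 0.774711, PV = 1.704364
  t = 6.5000: CF_t = 2.200000, DF = 0.758405, PV = 1.668491
  t = 7.0000: CF_t = 2.200000, DF = 0.742442, PV = 1.633373
  t = 7.5000: CF_t = 2.200000, DF = 0.726816, PV = 1.598995
  t = 8.0000: CF_t = 2.200000, DF = 0.711518, PV = 1.565340
  t = 8.5000: CF_t = 2.200000, DF = 0.696543, PV = 1.532394
  t = 9.0000: CF_t = 2.200000, DF = 0.681882, PV = 1.500141
  t = 9.5000: CF_t = 2.200000, DF = 0.667530, PV = 1.468567
  t = 10.0000: CF_t = 102.200000, DF = 0.653480, PV = 66.785699
Price P = sum_t PV_t = 100.805859


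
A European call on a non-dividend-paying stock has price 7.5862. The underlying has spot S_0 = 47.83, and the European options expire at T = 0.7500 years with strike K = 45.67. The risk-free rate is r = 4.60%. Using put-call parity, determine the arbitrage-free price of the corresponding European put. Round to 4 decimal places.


Put-call parity: C - P = S_0 * exp(-qT) - K * exp(-rT).
S_0 * exp(-qT) = 47.8300 * 1.00000000 = 47.83000000
K * exp(-rT) = 45.6700 * 0.96608834 = 44.12125447
P = C - S*exp(-qT) + K*exp(-rT)
P = 7.5862 - 47.83000000 + 44.12125447 = 3.8775

Answer: Put price = 3.8775


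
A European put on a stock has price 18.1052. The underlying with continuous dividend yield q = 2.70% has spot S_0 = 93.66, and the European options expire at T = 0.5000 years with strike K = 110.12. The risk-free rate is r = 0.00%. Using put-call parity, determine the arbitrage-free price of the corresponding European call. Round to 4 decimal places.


Put-call parity: C - P = S_0 * exp(-qT) - K * exp(-rT).
S_0 * exp(-qT) = 93.6600 * 0.98659072 = 92.40408649
K * exp(-rT) = 110.1200 * 1.00000000 = 110.12000000
C = P + S*exp(-qT) - K*exp(-rT)
C = 18.1052 + 92.40408649 - 110.12000000 = 0.3893

Answer: Call price = 0.3893


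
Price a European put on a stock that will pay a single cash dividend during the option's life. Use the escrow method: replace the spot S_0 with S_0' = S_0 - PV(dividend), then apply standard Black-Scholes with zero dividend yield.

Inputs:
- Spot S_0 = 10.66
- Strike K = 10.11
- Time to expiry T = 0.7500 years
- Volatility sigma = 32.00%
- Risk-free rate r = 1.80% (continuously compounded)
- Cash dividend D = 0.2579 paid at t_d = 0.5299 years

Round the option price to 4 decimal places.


Answer: Price = 0.9208

Derivation:
PV(D) = D * exp(-r * t_d) = 0.2579 * 0.99050714 = 0.25545179
S_0' = S_0 - PV(D) = 10.6600 - 0.25545179 = 10.40454821
d1 = (ln(S_0'/K) + (r + sigma^2/2)*T) / (sigma*sqrt(T)) = 0.29090517
d2 = d1 - sigma*sqrt(T) = 0.01377704
exp(-rT) = 0.98659072
N(-d1) = 0.38556192; N(-d2) = 0.49450393
P = K * exp(-rT) * N(-d2) - S_0' * N(-d1) = 10.1100 * 0.98659072 * 0.49450393 - 10.40454821 * 0.38556192 = 0.9208


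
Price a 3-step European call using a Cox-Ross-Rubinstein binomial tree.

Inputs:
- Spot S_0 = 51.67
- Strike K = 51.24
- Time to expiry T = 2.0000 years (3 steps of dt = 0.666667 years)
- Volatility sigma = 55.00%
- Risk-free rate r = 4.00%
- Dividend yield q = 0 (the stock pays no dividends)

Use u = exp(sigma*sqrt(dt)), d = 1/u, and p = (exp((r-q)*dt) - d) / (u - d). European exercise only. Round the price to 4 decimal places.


dt = T/N = 0.666667
u = exp(sigma*sqrt(dt)) = 1.566859; d = 1/u = 0.638219
p = (exp((r-q)*dt) - d) / (u - d) = 0.418683
Discount per step: exp(-r*dt) = 0.973686
Stock lattice S(k, i) with i counting down-moves:
  k=0: S(0,0) = 51.6700
  k=1: S(1,0) = 80.9596; S(1,1) = 32.9768
  k=2: S(2,0) = 126.8523; S(2,1) = 51.6700; S(2,2) = 21.0464
  k=3: S(3,0) = 198.7597; S(3,1) = 80.9596; S(3,2) = 32.9768; S(3,3) = 13.4322
Terminal payoffs V(N, i) = max(S_T - K, 0):
  V(3,0) = 147.519729; V(3,1) = 29.719616; V(3,2) = 0.000000; V(3,3) = 0.000000
Backward induction: V(k, i) = exp(-r*dt) * [p * V(k+1, i) + (1-p) * V(k+1, i+1)].
  V(2,0) = exp(-r*dt) * [p*147.519729 + (1-p)*29.719616] = 76.960663
  V(2,1) = exp(-r*dt) * [p*29.719616 + (1-p)*0.000000] = 12.115676
  V(2,2) = exp(-r*dt) * [p*0.000000 + (1-p)*0.000000] = 0.000000
  V(1,0) = exp(-r*dt) * [p*76.960663 + (1-p)*12.115676] = 38.231955
  V(1,1) = exp(-r*dt) * [p*12.115676 + (1-p)*0.000000] = 4.939149
  V(0,0) = exp(-r*dt) * [p*38.231955 + (1-p)*4.939149] = 18.381523

Answer: Price = V(0,0) = 18.3815


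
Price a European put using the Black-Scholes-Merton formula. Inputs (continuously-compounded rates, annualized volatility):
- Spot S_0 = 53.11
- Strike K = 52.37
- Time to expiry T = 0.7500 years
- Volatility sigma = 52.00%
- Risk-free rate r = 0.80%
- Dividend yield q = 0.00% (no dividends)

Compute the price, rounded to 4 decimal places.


Answer: Price = 8.8502

Derivation:
d1 = (ln(S/K) + (r - q + 0.5*sigma^2) * T) / (sigma * sqrt(T)) = 0.26964773
d2 = d1 - sigma * sqrt(T) = -0.18068548
exp(-rT) = 0.99401796; exp(-qT) = 1.00000000
P = K * exp(-rT) * N(-d2) - S_0 * exp(-qT) * N(-d1)
N(-d1) = 0.39371564; N(-d2) = 0.57169277
P = 52.3700 * 0.99401796 * 0.57169277 - 53.1100 * 1.00000000 * 0.39371564 = 8.8502


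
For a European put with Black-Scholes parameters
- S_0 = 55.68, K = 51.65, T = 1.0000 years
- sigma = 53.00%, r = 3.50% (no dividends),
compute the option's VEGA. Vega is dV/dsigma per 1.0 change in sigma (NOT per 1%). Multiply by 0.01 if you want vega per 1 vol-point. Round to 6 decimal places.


d1 = 0.4727940009; d2 = -0.0572059991
phi(d1) = 0.3567551393; exp(-qT) = 1.0000000000; exp(-rT) = 0.9656054163
Vega = S * exp(-qT) * phi(d1) * sqrt(T) = 55.6800 * 1.0000000000 * 0.3567551393 * 1.0000000000 = 19.864126

Answer: Vega = 19.864126


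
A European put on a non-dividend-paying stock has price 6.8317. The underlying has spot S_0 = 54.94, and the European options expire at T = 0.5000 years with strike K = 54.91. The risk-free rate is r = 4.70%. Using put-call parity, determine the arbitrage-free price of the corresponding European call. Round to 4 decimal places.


Put-call parity: C - P = S_0 * exp(-qT) - K * exp(-rT).
S_0 * exp(-qT) = 54.9400 * 1.00000000 = 54.94000000
K * exp(-rT) = 54.9100 * 0.97677397 = 53.63465895
C = P + S*exp(-qT) - K*exp(-rT)
C = 6.8317 + 54.94000000 - 53.63465895 = 8.1370

Answer: Call price = 8.1370


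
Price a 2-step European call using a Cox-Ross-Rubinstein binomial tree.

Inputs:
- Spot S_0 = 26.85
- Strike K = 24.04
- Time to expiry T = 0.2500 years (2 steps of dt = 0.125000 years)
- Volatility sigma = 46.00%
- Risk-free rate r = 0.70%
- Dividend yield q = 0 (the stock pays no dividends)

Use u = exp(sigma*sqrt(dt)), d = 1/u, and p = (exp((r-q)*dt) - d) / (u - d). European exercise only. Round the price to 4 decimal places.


Answer: Price = V(0,0) = 4.1937

Derivation:
dt = T/N = 0.125000
u = exp(sigma*sqrt(dt)) = 1.176607; d = 1/u = 0.849902
p = (exp((r-q)*dt) - d) / (u - d) = 0.462110
Discount per step: exp(-r*dt) = 0.999125
Stock lattice S(k, i) with i counting down-moves:
  k=0: S(0,0) = 26.8500
  k=1: S(1,0) = 31.5919; S(1,1) = 22.8199
  k=2: S(2,0) = 37.1712; S(2,1) = 26.8500; S(2,2) = 19.3946
Terminal payoffs V(N, i) = max(S_T - K, 0):
  V(2,0) = 13.131225; V(2,1) = 2.810000; V(2,2) = 0.000000
Backward induction: V(k, i) = exp(-r*dt) * [p * V(k+1, i) + (1-p) * V(k+1, i+1)].
  V(1,0) = exp(-r*dt) * [p*13.131225 + (1-p)*2.810000] = 7.572914
  V(1,1) = exp(-r*dt) * [p*2.810000 + (1-p)*0.000000] = 1.297394
  V(0,0) = exp(-r*dt) * [p*7.572914 + (1-p)*1.297394] = 4.193704


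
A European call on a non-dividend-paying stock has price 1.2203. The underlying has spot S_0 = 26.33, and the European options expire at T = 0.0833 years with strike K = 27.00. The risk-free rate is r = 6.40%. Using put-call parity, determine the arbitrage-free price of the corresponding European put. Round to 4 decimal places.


Put-call parity: C - P = S_0 * exp(-qT) - K * exp(-rT).
S_0 * exp(-qT) = 26.3300 * 1.00000000 = 26.33000000
K * exp(-rT) = 27.0000 * 0.99468299 = 26.85644061
P = C - S*exp(-qT) + K*exp(-rT)
P = 1.2203 - 26.33000000 + 26.85644061 = 1.7467

Answer: Put price = 1.7467


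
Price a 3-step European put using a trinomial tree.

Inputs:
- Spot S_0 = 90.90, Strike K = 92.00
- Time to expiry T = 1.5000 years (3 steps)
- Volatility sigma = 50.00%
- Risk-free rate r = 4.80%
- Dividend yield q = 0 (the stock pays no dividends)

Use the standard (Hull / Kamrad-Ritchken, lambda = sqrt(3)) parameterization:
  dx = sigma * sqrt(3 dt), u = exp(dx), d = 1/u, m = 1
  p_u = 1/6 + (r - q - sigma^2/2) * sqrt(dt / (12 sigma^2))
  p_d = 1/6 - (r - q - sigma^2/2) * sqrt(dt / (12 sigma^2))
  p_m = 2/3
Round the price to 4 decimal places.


Answer: Price = V(0,0) = 16.8769

Derivation:
dt = T/N = 0.500000; dx = sigma*sqrt(3*dt) = 0.612372
u = exp(dx) = 1.844803; d = 1/u = 0.542063
p_u = 0.135232, p_m = 0.666667, p_d = 0.198102
Discount per step: exp(-r*dt) = 0.976286
Stock lattice S(k, j) with j the centered position index:
  k=0: S(0,+0) = 90.9000
  k=1: S(1,-1) = 49.2736; S(1,+0) = 90.9000; S(1,+1) = 167.6926
  k=2: S(2,-2) = 26.7094; S(2,-1) = 49.2736; S(2,+0) = 90.9000; S(2,+1) = 167.6926; S(2,+2) = 309.3598
  k=3: S(3,-3) = 14.4782; S(3,-2) = 26.7094; S(3,-1) = 49.2736; S(3,+0) = 90.9000; S(3,+1) = 167.6926; S(3,+2) = 309.3598; S(3,+3) = 570.7078
Terminal payoffs V(N, j) = max(K - S_T, 0):
  V(3,-3) = 77.521820; V(3,-2) = 65.290612; V(3,-1) = 42.726443; V(3,+0) = 1.100000; V(3,+1) = 0.000000; V(3,+2) = 0.000000; V(3,+3) = 0.000000
Backward induction: V(k, j) = exp(-r*dt) * [p_u * V(k+1, j+1) + p_m * V(k+1, j) + p_d * V(k+1, j-1)]
  V(2,-2) = exp(-r*dt) * [p_u*42.726443 + p_m*65.290612 + p_d*77.521820] = 63.128829
  V(2,-1) = exp(-r*dt) * [p_u*1.100000 + p_m*42.726443 + p_d*65.290612] = 40.581499
  V(2,+0) = exp(-r*dt) * [p_u*0.000000 + p_m*1.100000 + p_d*42.726443] = 8.979405
  V(2,+1) = exp(-r*dt) * [p_u*0.000000 + p_m*0.000000 + p_d*1.100000] = 0.212744
  V(2,+2) = exp(-r*dt) * [p_u*0.000000 + p_m*0.000000 + p_d*0.000000] = 0.000000
  V(1,-1) = exp(-r*dt) * [p_u*8.979405 + p_m*40.581499 + p_d*63.128829] = 39.807626
  V(1,+0) = exp(-r*dt) * [p_u*0.212744 + p_m*8.979405 + p_d*40.581499] = 13.721020
  V(1,+1) = exp(-r*dt) * [p_u*0.000000 + p_m*0.212744 + p_d*8.979405] = 1.875119
  V(0,+0) = exp(-r*dt) * [p_u*1.875119 + p_m*13.721020 + p_d*39.807626] = 16.876937


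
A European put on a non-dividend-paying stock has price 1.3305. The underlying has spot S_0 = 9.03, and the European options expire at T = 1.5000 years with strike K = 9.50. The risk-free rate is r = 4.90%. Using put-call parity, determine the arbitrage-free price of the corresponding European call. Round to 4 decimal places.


Answer: Call price = 1.5337

Derivation:
Put-call parity: C - P = S_0 * exp(-qT) - K * exp(-rT).
S_0 * exp(-qT) = 9.0300 * 1.00000000 = 9.03000000
K * exp(-rT) = 9.5000 * 0.92913615 = 8.82679339
C = P + S*exp(-qT) - K*exp(-rT)
C = 1.3305 + 9.03000000 - 8.82679339 = 1.5337


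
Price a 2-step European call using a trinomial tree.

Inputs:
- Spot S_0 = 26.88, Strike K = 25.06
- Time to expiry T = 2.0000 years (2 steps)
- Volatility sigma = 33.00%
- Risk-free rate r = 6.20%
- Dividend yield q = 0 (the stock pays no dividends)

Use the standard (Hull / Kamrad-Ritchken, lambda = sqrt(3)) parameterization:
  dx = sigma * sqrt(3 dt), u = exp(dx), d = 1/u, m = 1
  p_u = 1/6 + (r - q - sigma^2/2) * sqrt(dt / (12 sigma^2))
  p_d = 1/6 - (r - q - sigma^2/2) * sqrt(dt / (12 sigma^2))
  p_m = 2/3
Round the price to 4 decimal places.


dt = T/N = 1.000000; dx = sigma*sqrt(3*dt) = 0.571577
u = exp(dx) = 1.771057; d = 1/u = 0.564634
p_u = 0.173271, p_m = 0.666667, p_d = 0.160062
Discount per step: exp(-r*dt) = 0.939883
Stock lattice S(k, j) with j the centered position index:
  k=0: S(0,+0) = 26.8800
  k=1: S(1,-1) = 15.1774; S(1,+0) = 26.8800; S(1,+1) = 47.6060
  k=2: S(2,-2) = 8.5697; S(2,-1) = 15.1774; S(2,+0) = 26.8800; S(2,+1) = 47.6060; S(2,+2) = 84.3130
Terminal payoffs V(N, j) = max(S_T - K, 0):
  V(2,-2) = 0.000000; V(2,-1) = 0.000000; V(2,+0) = 1.820000; V(2,+1) = 22.546023; V(2,+2) = 59.252999
Backward induction: V(k, j) = exp(-r*dt) * [p_u * V(k+1, j+1) + p_m * V(k+1, j) + p_d * V(k+1, j-1)]
  V(1,-1) = exp(-r*dt) * [p_u*1.820000 + p_m*0.000000 + p_d*0.000000] = 0.296395
  V(1,+0) = exp(-r*dt) * [p_u*22.546023 + p_m*1.820000 + p_d*0.000000] = 4.812116
  V(1,+1) = exp(-r*dt) * [p_u*59.252999 + p_m*22.546023 + p_d*1.820000] = 24.050507
  V(0,+0) = exp(-r*dt) * [p_u*24.050507 + p_m*4.812116 + p_d*0.296395] = 6.976543

Answer: Price = V(0,0) = 6.9765


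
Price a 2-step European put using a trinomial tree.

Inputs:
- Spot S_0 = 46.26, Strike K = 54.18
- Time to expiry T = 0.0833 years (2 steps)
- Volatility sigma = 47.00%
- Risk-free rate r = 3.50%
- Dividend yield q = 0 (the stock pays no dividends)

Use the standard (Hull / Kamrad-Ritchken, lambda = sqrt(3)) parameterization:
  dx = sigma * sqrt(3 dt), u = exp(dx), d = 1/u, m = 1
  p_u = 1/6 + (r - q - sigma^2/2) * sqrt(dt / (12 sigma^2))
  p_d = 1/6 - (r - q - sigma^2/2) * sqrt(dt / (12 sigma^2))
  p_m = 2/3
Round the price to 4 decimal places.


dt = T/N = 0.041650; dx = sigma*sqrt(3*dt) = 0.166137
u = exp(dx) = 1.180735; d = 1/u = 0.846930
p_u = 0.157209, p_m = 0.666667, p_d = 0.176124
Discount per step: exp(-r*dt) = 0.998543
Stock lattice S(k, j) with j the centered position index:
  k=0: S(0,+0) = 46.2600
  k=1: S(1,-1) = 39.1790; S(1,+0) = 46.2600; S(1,+1) = 54.6208
  k=2: S(2,-2) = 33.1819; S(2,-1) = 39.1790; S(2,+0) = 46.2600; S(2,+1) = 54.6208; S(2,+2) = 64.4927
Terminal payoffs V(N, j) = max(K - S_T, 0):
  V(2,-2) = 20.998120; V(2,-1) = 15.001003; V(2,+0) = 7.920000; V(2,+1) = 0.000000; V(2,+2) = 0.000000
Backward induction: V(k, j) = exp(-r*dt) * [p_u * V(k+1, j+1) + p_m * V(k+1, j) + p_d * V(k+1, j-1)]
  V(1,-1) = exp(-r*dt) * [p_u*7.920000 + p_m*15.001003 + p_d*20.998120] = 14.922274
  V(1,+0) = exp(-r*dt) * [p_u*0.000000 + p_m*7.920000 + p_d*15.001003] = 7.910500
  V(1,+1) = exp(-r*dt) * [p_u*0.000000 + p_m*0.000000 + p_d*7.920000] = 1.392872
  V(0,+0) = exp(-r*dt) * [p_u*1.392872 + p_m*7.910500 + p_d*14.922274] = 8.108983

Answer: Price = V(0,0) = 8.1090


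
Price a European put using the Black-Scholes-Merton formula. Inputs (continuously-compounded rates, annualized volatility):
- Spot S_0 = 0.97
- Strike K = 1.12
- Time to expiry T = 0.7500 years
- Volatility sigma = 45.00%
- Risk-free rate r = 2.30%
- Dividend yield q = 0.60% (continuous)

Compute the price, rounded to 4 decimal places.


Answer: Price = 0.2360

Derivation:
d1 = (ln(S/K) + (r - q + 0.5*sigma^2) * T) / (sigma * sqrt(T)) = -0.14138767
d2 = d1 - sigma * sqrt(T) = -0.53109911
exp(-rT) = 0.98289793; exp(-qT) = 0.99551011
P = K * exp(-rT) * N(-d2) - S_0 * exp(-qT) * N(-d1)
N(-d1) = 0.55621815; N(-d2) = 0.70232495
P = 1.1200 * 0.98289793 * 0.70232495 - 0.9700 * 0.99551011 * 0.55621815 = 0.2360


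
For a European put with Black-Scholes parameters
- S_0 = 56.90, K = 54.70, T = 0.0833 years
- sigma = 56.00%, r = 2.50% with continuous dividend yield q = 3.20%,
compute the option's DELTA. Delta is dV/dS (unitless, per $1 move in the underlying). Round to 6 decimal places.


d1 = 0.3211739141; d2 = 0.1595481736
phi(d1) = 0.3788879081; exp(-qT) = 0.9973379496; exp(-rT) = 0.9979196669
N(-d1) = 0.3740392997
Delta = -exp(-qT) * N(-d1) = -0.9973379496 * 0.3740392997 = -0.373044

Answer: Delta = -0.373044


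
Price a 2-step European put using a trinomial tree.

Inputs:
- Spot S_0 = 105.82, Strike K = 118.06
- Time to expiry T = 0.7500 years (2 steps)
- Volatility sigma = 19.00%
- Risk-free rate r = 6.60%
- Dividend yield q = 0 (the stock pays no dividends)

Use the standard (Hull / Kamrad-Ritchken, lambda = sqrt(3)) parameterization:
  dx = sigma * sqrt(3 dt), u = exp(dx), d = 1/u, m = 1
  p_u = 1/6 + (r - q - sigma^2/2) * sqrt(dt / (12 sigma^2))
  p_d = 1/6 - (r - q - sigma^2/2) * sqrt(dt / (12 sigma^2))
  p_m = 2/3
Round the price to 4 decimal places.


Answer: Price = V(0,0) = 11.3363

Derivation:
dt = T/N = 0.375000; dx = sigma*sqrt(3*dt) = 0.201525
u = exp(dx) = 1.223267; d = 1/u = 0.817483
p_u = 0.211280, p_m = 0.666667, p_d = 0.122054
Discount per step: exp(-r*dt) = 0.975554
Stock lattice S(k, j) with j the centered position index:
  k=0: S(0,+0) = 105.8200
  k=1: S(1,-1) = 86.5060; S(1,+0) = 105.8200; S(1,+1) = 129.4462
  k=2: S(2,-2) = 70.7172; S(2,-1) = 86.5060; S(2,+0) = 105.8200; S(2,+1) = 129.4462; S(2,+2) = 158.3472
Terminal payoffs V(N, j) = max(K - S_T, 0):
  V(2,-2) = 47.342811; V(2,-1) = 31.553972; V(2,+0) = 12.240000; V(2,+1) = 0.000000; V(2,+2) = 0.000000
Backward induction: V(k, j) = exp(-r*dt) * [p_u * V(k+1, j+1) + p_m * V(k+1, j) + p_d * V(k+1, j-1)]
  V(1,-1) = exp(-r*dt) * [p_u*12.240000 + p_m*31.553972 + p_d*47.342811] = 28.681684
  V(1,+0) = exp(-r*dt) * [p_u*0.000000 + p_m*12.240000 + p_d*31.553972] = 11.717652
  V(1,+1) = exp(-r*dt) * [p_u*0.000000 + p_m*0.000000 + p_d*12.240000] = 1.457417
  V(0,+0) = exp(-r*dt) * [p_u*1.457417 + p_m*11.717652 + p_d*28.681684] = 11.336324


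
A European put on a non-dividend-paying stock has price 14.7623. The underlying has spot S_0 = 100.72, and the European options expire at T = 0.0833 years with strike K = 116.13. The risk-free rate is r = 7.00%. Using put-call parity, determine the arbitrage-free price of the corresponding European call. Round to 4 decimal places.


Put-call parity: C - P = S_0 * exp(-qT) - K * exp(-rT).
S_0 * exp(-qT) = 100.7200 * 1.00000000 = 100.72000000
K * exp(-rT) = 116.1300 * 0.99418597 = 115.45481638
C = P + S*exp(-qT) - K*exp(-rT)
C = 14.7623 + 100.72000000 - 115.45481638 = 0.0275

Answer: Call price = 0.0275


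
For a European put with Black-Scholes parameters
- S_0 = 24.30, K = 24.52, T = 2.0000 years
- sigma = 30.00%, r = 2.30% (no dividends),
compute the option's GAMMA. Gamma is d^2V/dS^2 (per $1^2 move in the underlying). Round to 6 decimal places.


d1 = 0.2993117934; d2 = -0.1249522753
phi(d1) = 0.3814664753; exp(-qT) = 1.0000000000; exp(-rT) = 0.9550419622
Gamma = exp(-qT) * phi(d1) / (S * sigma * sqrt(T)) = 1.0000000000 * 0.3814664753 / (24.3000 * 0.3000 * 1.4142135624) = 0.037001

Answer: Gamma = 0.037001


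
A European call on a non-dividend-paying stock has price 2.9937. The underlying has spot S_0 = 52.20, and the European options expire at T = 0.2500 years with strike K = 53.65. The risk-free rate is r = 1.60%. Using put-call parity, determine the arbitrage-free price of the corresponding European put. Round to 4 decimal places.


Put-call parity: C - P = S_0 * exp(-qT) - K * exp(-rT).
S_0 * exp(-qT) = 52.2000 * 1.00000000 = 52.20000000
K * exp(-rT) = 53.6500 * 0.99600799 = 53.43582863
P = C - S*exp(-qT) + K*exp(-rT)
P = 2.9937 - 52.20000000 + 53.43582863 = 4.2295

Answer: Put price = 4.2295


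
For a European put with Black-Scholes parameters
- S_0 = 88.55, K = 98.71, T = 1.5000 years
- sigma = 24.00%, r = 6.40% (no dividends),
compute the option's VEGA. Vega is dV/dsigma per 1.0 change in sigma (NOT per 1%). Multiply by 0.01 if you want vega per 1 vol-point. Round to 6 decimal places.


Answer: Vega = 43.032228

Derivation:
d1 = 0.1040390347; d2 = -0.1898997344
phi(d1) = 0.3967890128; exp(-qT) = 1.0000000000; exp(-rT) = 0.9084640161
Vega = S * exp(-qT) * phi(d1) * sqrt(T) = 88.5500 * 1.0000000000 * 0.3967890128 * 1.2247448714 = 43.032228


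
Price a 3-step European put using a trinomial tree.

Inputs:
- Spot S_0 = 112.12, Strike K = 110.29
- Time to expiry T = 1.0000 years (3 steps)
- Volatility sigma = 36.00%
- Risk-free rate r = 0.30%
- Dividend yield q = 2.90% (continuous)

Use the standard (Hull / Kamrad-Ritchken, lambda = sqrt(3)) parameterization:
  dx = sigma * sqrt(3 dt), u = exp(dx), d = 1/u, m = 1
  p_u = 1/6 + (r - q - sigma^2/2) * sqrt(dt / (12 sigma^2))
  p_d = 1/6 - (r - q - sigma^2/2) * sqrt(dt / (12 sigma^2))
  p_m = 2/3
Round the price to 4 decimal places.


Answer: Price = V(0,0) = 14.9107

Derivation:
dt = T/N = 0.333333; dx = sigma*sqrt(3*dt) = 0.360000
u = exp(dx) = 1.433329; d = 1/u = 0.697676
p_u = 0.124630, p_m = 0.666667, p_d = 0.208704
Discount per step: exp(-r*dt) = 0.999000
Stock lattice S(k, j) with j the centered position index:
  k=0: S(0,+0) = 112.1200
  k=1: S(1,-1) = 78.2235; S(1,+0) = 112.1200; S(1,+1) = 160.7049
  k=2: S(2,-2) = 54.5747; S(2,-1) = 78.2235; S(2,+0) = 112.1200; S(2,+1) = 160.7049; S(2,+2) = 230.3431
  k=3: S(3,-3) = 38.0755; S(3,-2) = 54.5747; S(3,-1) = 78.2235; S(3,+0) = 112.1200; S(3,+1) = 160.7049; S(3,+2) = 230.3431; S(3,+3) = 330.1575
Terminal payoffs V(N, j) = max(K - S_T, 0):
  V(3,-3) = 72.214550; V(3,-2) = 55.715337; V(3,-1) = 32.066530; V(3,+0) = 0.000000; V(3,+1) = 0.000000; V(3,+2) = 0.000000; V(3,+3) = 0.000000
Backward induction: V(k, j) = exp(-r*dt) * [p_u * V(k+1, j+1) + p_m * V(k+1, j) + p_d * V(k+1, j-1)]
  V(2,-2) = exp(-r*dt) * [p_u*32.066530 + p_m*55.715337 + p_d*72.214550] = 56.155258
  V(2,-1) = exp(-r*dt) * [p_u*0.000000 + p_m*32.066530 + p_d*55.715337] = 32.972695
  V(2,+0) = exp(-r*dt) * [p_u*0.000000 + p_m*0.000000 + p_d*32.066530] = 6.685715
  V(2,+1) = exp(-r*dt) * [p_u*0.000000 + p_m*0.000000 + p_d*0.000000] = 0.000000
  V(2,+2) = exp(-r*dt) * [p_u*0.000000 + p_m*0.000000 + p_d*0.000000] = 0.000000
  V(1,-1) = exp(-r*dt) * [p_u*6.685715 + p_m*32.972695 + p_d*56.155258] = 34.500328
  V(1,+0) = exp(-r*dt) * [p_u*0.000000 + p_m*6.685715 + p_d*32.972695] = 11.327334
  V(1,+1) = exp(-r*dt) * [p_u*0.000000 + p_m*0.000000 + p_d*6.685715] = 1.393939
  V(0,+0) = exp(-r*dt) * [p_u*1.393939 + p_m*11.327334 + p_d*34.500328] = 14.910710


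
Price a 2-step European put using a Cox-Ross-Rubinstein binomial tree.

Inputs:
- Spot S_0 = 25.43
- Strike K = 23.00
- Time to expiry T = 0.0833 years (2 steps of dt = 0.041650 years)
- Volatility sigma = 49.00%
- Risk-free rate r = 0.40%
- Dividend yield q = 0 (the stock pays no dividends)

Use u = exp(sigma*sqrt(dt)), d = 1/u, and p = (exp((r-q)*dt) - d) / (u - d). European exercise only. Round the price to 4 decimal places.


dt = T/N = 0.041650
u = exp(sigma*sqrt(dt)) = 1.105172; d = 1/u = 0.904837
p = (exp((r-q)*dt) - d) / (u - d) = 0.475852
Discount per step: exp(-r*dt) = 0.999833
Stock lattice S(k, i) with i counting down-moves:
  k=0: S(0,0) = 25.4300
  k=1: S(1,0) = 28.1045; S(1,1) = 23.0100
  k=2: S(2,0) = 31.0603; S(2,1) = 25.4300; S(2,2) = 20.8203
Terminal payoffs V(N, i) = max(K - S_T, 0):
  V(2,0) = 0.000000; V(2,1) = 0.000000; V(2,2) = 2.179711
Backward induction: V(k, i) = exp(-r*dt) * [p * V(k+1, i) + (1-p) * V(k+1, i+1)].
  V(1,0) = exp(-r*dt) * [p*0.000000 + (1-p)*0.000000] = 0.000000
  V(1,1) = exp(-r*dt) * [p*0.000000 + (1-p)*2.179711] = 1.142300
  V(0,0) = exp(-r*dt) * [p*0.000000 + (1-p)*1.142300] = 0.598634

Answer: Price = V(0,0) = 0.5986


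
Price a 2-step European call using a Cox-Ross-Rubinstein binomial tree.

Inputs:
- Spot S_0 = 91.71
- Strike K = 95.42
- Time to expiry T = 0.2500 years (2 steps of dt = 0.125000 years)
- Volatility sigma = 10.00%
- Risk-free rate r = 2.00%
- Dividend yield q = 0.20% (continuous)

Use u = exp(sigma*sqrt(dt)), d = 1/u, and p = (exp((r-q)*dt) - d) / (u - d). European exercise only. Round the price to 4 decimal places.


dt = T/N = 0.125000
u = exp(sigma*sqrt(dt)) = 1.035988; d = 1/u = 0.965262
p = (exp((r-q)*dt) - d) / (u - d) = 0.523011
Discount per step: exp(-r*dt) = 0.997503
Stock lattice S(k, i) with i counting down-moves:
  k=0: S(0,0) = 91.7100
  k=1: S(1,0) = 95.0104; S(1,1) = 88.5242
  k=2: S(2,0) = 98.4297; S(2,1) = 91.7100; S(2,2) = 85.4491
Terminal payoffs V(N, i) = max(S_T - K, 0):
  V(2,0) = 3.009652; V(2,1) = 0.000000; V(2,2) = 0.000000
Backward induction: V(k, i) = exp(-r*dt) * [p * V(k+1, i) + (1-p) * V(k+1, i+1)].
  V(1,0) = exp(-r*dt) * [p*3.009652 + (1-p)*0.000000] = 1.570151
  V(1,1) = exp(-r*dt) * [p*0.000000 + (1-p)*0.000000] = 0.000000
  V(0,0) = exp(-r*dt) * [p*1.570151 + (1-p)*0.000000] = 0.819156

Answer: Price = V(0,0) = 0.8192


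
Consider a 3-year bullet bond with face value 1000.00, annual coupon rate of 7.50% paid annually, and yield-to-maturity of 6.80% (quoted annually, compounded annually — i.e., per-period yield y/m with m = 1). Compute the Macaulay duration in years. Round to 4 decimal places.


Coupon per period c = face * coupon_rate / m = 75.000000
Periods per year m = 1; per-period yield y/m = 0.068000
Number of cashflows N = 3
Cashflows (t years, CF_t, discount factor 1/(1+y/m)^(m*t), PV):
  t = 1.0000: CF_t = 75.000000, DF = 0.936330, PV = 70.224719
  t = 2.0000: CF_t = 75.000000, DF = 0.876713, PV = 65.753482
  t = 3.0000: CF_t = 1075.000000, DF = 0.820892, PV = 882.459344
Price P = sum_t PV_t = 1018.437546
Macaulay numerator sum_t t * PV_t:
  t * PV_t at t = 1.0000: 70.224719
  t * PV_t at t = 2.0000: 131.506965
  t * PV_t at t = 3.0000: 2647.378033
Macaulay duration D = (sum_t t * PV_t) / P = 2849.109717 / 1018.437546 = 2.797530

Answer: Macaulay duration = 2.7975 years


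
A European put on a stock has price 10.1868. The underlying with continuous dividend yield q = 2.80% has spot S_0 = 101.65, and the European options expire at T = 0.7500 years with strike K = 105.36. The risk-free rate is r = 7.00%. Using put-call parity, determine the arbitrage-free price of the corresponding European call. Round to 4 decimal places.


Answer: Call price = 9.7531

Derivation:
Put-call parity: C - P = S_0 * exp(-qT) - K * exp(-rT).
S_0 * exp(-qT) = 101.6500 * 0.97921896 = 99.53760775
K * exp(-rT) = 105.3600 * 0.94885432 = 99.97129127
C = P + S*exp(-qT) - K*exp(-rT)
C = 10.1868 + 99.53760775 - 99.97129127 = 9.7531


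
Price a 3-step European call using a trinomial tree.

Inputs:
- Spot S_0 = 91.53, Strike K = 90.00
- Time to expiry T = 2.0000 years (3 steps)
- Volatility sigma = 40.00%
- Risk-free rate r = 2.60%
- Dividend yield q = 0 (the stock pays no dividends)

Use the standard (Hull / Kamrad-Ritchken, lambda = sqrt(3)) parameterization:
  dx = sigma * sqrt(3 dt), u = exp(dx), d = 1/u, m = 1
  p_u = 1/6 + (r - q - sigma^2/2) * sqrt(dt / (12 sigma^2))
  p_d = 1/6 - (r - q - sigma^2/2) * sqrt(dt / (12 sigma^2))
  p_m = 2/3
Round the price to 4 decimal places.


dt = T/N = 0.666667; dx = sigma*sqrt(3*dt) = 0.565685
u = exp(dx) = 1.760654; d = 1/u = 0.567971
p_u = 0.134847, p_m = 0.666667, p_d = 0.198486
Discount per step: exp(-r*dt) = 0.982816
Stock lattice S(k, j) with j the centered position index:
  k=0: S(0,+0) = 91.5300
  k=1: S(1,-1) = 51.9864; S(1,+0) = 91.5300; S(1,+1) = 161.1527
  k=2: S(2,-2) = 29.5267; S(2,-1) = 51.9864; S(2,+0) = 91.5300; S(2,+1) = 161.1527; S(2,+2) = 283.7341
  k=3: S(3,-3) = 16.7703; S(3,-2) = 29.5267; S(3,-1) = 51.9864; S(3,+0) = 91.5300; S(3,+1) = 161.1527; S(3,+2) = 283.7341; S(3,+3) = 499.5577
Terminal payoffs V(N, j) = max(S_T - K, 0):
  V(3,-3) = 0.000000; V(3,-2) = 0.000000; V(3,-1) = 0.000000; V(3,+0) = 1.530000; V(3,+1) = 71.152676; V(3,+2) = 193.734130; V(3,+3) = 409.557678
Backward induction: V(k, j) = exp(-r*dt) * [p_u * V(k+1, j+1) + p_m * V(k+1, j) + p_d * V(k+1, j-1)]
  V(2,-2) = exp(-r*dt) * [p_u*0.000000 + p_m*0.000000 + p_d*0.000000] = 0.000000
  V(2,-1) = exp(-r*dt) * [p_u*1.530000 + p_m*0.000000 + p_d*0.000000] = 0.202770
  V(2,+0) = exp(-r*dt) * [p_u*71.152676 + p_m*1.530000 + p_d*0.000000] = 10.432312
  V(2,+1) = exp(-r*dt) * [p_u*193.734130 + p_m*71.152676 + p_d*1.530000] = 72.593977
  V(2,+2) = exp(-r*dt) * [p_u*409.557678 + p_m*193.734130 + p_d*71.152676] = 195.095367
  V(1,-1) = exp(-r*dt) * [p_u*10.432312 + p_m*0.202770 + p_d*0.000000] = 1.515448
  V(1,+0) = exp(-r*dt) * [p_u*72.593977 + p_m*10.432312 + p_d*0.202770] = 16.495773
  V(1,+1) = exp(-r*dt) * [p_u*195.095367 + p_m*72.593977 + p_d*10.432312] = 75.455361
  V(0,+0) = exp(-r*dt) * [p_u*75.455361 + p_m*16.495773 + p_d*1.515448] = 21.103907

Answer: Price = V(0,0) = 21.1039


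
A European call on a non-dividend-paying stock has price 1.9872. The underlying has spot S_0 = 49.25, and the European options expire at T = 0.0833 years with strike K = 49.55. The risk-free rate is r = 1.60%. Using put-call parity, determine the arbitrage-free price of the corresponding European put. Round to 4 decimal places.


Put-call parity: C - P = S_0 * exp(-qT) - K * exp(-rT).
S_0 * exp(-qT) = 49.2500 * 1.00000000 = 49.25000000
K * exp(-rT) = 49.5500 * 0.99866809 = 49.48400375
P = C - S*exp(-qT) + K*exp(-rT)
P = 1.9872 - 49.25000000 + 49.48400375 = 2.2212

Answer: Put price = 2.2212


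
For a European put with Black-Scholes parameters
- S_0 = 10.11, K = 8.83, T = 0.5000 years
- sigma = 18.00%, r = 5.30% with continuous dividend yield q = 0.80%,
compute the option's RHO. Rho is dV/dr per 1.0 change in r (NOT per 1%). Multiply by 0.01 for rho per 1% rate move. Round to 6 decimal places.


Answer: Rho = -0.514469

Derivation:
d1 = 1.3039836166; d2 = 1.1767043960
phi(d1) = 0.1704820665; exp(-qT) = 0.9960079893; exp(-rT) = 0.9738480438
N(-d2) = 0.1196567563
Rho = -K*T*exp(-rT)*N(-d2) = -8.8300 * 0.5000 * 0.9738480438 * 0.1196567563 = -0.514469


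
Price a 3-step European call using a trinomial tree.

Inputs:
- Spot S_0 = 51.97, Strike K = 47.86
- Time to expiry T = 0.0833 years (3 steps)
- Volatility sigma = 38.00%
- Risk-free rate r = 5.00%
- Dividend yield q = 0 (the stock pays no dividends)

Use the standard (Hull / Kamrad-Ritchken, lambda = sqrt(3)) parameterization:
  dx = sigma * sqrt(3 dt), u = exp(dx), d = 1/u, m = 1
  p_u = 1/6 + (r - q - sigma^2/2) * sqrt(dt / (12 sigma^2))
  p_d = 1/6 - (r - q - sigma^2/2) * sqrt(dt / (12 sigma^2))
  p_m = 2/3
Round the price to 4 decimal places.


dt = T/N = 0.027767; dx = sigma*sqrt(3*dt) = 0.109675
u = exp(dx) = 1.115915; d = 1/u = 0.896126
p_u = 0.163856, p_m = 0.666667, p_d = 0.169477
Discount per step: exp(-r*dt) = 0.998613
Stock lattice S(k, j) with j the centered position index:
  k=0: S(0,+0) = 51.9700
  k=1: S(1,-1) = 46.5717; S(1,+0) = 51.9700; S(1,+1) = 57.9941
  k=2: S(2,-2) = 41.7341; S(2,-1) = 46.5717; S(2,+0) = 51.9700; S(2,+1) = 57.9941; S(2,+2) = 64.7165
  k=3: S(3,-3) = 37.3990; S(3,-2) = 41.7341; S(3,-1) = 46.5717; S(3,+0) = 51.9700; S(3,+1) = 57.9941; S(3,+2) = 64.7165; S(3,+3) = 72.2181
Terminal payoffs V(N, j) = max(S_T - K, 0):
  V(3,-3) = 0.000000; V(3,-2) = 0.000000; V(3,-1) = 0.000000; V(3,+0) = 4.110000; V(3,+1) = 10.134098; V(3,+2) = 16.856478; V(3,+3) = 24.358082
Backward induction: V(k, j) = exp(-r*dt) * [p_u * V(k+1, j+1) + p_m * V(k+1, j) + p_d * V(k+1, j-1)]
  V(2,-2) = exp(-r*dt) * [p_u*0.000000 + p_m*0.000000 + p_d*0.000000] = 0.000000
  V(2,-1) = exp(-r*dt) * [p_u*4.110000 + p_m*0.000000 + p_d*0.000000] = 0.672516
  V(2,+0) = exp(-r*dt) * [p_u*10.134098 + p_m*4.110000 + p_d*0.000000] = 4.394432
  V(2,+1) = exp(-r*dt) * [p_u*16.856478 + p_m*10.134098 + p_d*4.110000] = 10.200486
  V(2,+2) = exp(-r*dt) * [p_u*24.358082 + p_m*16.856478 + p_d*10.134098] = 16.922865
  V(1,-1) = exp(-r*dt) * [p_u*4.394432 + p_m*0.672516 + p_d*0.000000] = 1.166779
  V(1,+0) = exp(-r*dt) * [p_u*10.200486 + p_m*4.394432 + p_d*0.672516] = 4.708471
  V(1,+1) = exp(-r*dt) * [p_u*16.922865 + p_m*10.200486 + p_d*4.394432] = 10.303684
  V(0,+0) = exp(-r*dt) * [p_u*10.303684 + p_m*4.708471 + p_d*1.166779] = 5.018076

Answer: Price = V(0,0) = 5.0181


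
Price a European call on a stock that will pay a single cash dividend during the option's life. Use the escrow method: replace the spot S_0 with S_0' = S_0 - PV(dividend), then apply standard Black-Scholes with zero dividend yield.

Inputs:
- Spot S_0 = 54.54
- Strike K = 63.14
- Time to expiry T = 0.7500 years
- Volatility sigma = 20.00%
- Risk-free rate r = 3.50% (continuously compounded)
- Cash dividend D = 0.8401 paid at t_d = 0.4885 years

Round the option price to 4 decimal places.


Answer: Price = 1.2327

Derivation:
PV(D) = D * exp(-r * t_d) = 0.8401 * 0.98304783 = 0.82585848
S_0' = S_0 - PV(D) = 54.5400 - 0.82585848 = 53.71414152
d1 = (ln(S_0'/K) + (r + sigma^2/2)*T) / (sigma*sqrt(T)) = -0.69529238
d2 = d1 - sigma*sqrt(T) = -0.86849746
exp(-rT) = 0.97409154
N(d1) = 0.24343604; N(d2) = 0.19256103
C = S_0' * N(d1) - K * exp(-rT) * N(d2) = 53.71414152 * 0.24343604 - 63.1400 * 0.97409154 * 0.19256103 = 1.2327


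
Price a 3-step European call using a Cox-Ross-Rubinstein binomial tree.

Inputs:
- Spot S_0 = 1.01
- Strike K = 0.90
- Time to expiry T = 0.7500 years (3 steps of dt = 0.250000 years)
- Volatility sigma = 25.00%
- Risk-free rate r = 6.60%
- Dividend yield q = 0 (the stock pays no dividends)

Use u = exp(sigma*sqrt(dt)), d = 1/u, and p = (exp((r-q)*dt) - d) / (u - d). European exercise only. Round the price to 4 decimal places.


Answer: Price = V(0,0) = 0.1760

Derivation:
dt = T/N = 0.250000
u = exp(sigma*sqrt(dt)) = 1.133148; d = 1/u = 0.882497
p = (exp((r-q)*dt) - d) / (u - d) = 0.535165
Discount per step: exp(-r*dt) = 0.983635
Stock lattice S(k, i) with i counting down-moves:
  k=0: S(0,0) = 1.0100
  k=1: S(1,0) = 1.1445; S(1,1) = 0.8913
  k=2: S(2,0) = 1.2969; S(2,1) = 1.0100; S(2,2) = 0.7866
  k=3: S(3,0) = 1.4695; S(3,1) = 1.1445; S(3,2) = 0.8913; S(3,3) = 0.6942
Terminal payoffs V(N, i) = max(S_T - K, 0):
  V(3,0) = 0.569541; V(3,1) = 0.244480; V(3,2) = 0.000000; V(3,3) = 0.000000
Backward induction: V(k, i) = exp(-r*dt) * [p * V(k+1, i) + (1-p) * V(k+1, i+1)].
  V(2,0) = exp(-r*dt) * [p*0.569541 + (1-p)*0.244480] = 0.411594
  V(2,1) = exp(-r*dt) * [p*0.244480 + (1-p)*0.000000] = 0.128696
  V(2,2) = exp(-r*dt) * [p*0.000000 + (1-p)*0.000000] = 0.000000
  V(1,0) = exp(-r*dt) * [p*0.411594 + (1-p)*0.128696] = 0.275509
  V(1,1) = exp(-r*dt) * [p*0.128696 + (1-p)*0.000000] = 0.067747
  V(0,0) = exp(-r*dt) * [p*0.275509 + (1-p)*0.067747] = 0.176006
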